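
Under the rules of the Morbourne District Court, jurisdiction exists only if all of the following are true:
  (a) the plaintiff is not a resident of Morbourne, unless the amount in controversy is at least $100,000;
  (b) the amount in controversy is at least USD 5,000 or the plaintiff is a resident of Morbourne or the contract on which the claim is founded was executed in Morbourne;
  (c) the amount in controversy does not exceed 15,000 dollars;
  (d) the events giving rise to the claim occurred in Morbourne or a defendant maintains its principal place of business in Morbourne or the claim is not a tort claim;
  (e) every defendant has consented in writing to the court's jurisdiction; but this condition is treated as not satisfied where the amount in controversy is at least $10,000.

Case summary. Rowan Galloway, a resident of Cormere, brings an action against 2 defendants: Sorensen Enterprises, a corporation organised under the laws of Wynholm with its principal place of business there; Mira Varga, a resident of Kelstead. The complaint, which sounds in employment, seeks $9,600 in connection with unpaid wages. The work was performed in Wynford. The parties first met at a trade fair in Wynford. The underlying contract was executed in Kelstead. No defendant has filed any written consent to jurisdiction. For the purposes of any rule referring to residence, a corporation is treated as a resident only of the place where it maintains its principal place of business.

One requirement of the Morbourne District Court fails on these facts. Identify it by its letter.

(e)

The Morbourne District Court:
  (a) The plaintiff resides in Cormere, which is not Morbourne. Satisfied.
  (b) The amount in controversy is $9,600, which meets the $5,000 floor — that alternative is enough. Satisfied.
  (c) The amount in controversy is 9,600 dollars, within the USD 15,000 ceiling. Condition met.
  (d) The claim is an employment claim, not a tort claim — that alternative is enough. Condition met.
  (e) No such written consent has been filed. Condition not met.
Only condition (e) fails.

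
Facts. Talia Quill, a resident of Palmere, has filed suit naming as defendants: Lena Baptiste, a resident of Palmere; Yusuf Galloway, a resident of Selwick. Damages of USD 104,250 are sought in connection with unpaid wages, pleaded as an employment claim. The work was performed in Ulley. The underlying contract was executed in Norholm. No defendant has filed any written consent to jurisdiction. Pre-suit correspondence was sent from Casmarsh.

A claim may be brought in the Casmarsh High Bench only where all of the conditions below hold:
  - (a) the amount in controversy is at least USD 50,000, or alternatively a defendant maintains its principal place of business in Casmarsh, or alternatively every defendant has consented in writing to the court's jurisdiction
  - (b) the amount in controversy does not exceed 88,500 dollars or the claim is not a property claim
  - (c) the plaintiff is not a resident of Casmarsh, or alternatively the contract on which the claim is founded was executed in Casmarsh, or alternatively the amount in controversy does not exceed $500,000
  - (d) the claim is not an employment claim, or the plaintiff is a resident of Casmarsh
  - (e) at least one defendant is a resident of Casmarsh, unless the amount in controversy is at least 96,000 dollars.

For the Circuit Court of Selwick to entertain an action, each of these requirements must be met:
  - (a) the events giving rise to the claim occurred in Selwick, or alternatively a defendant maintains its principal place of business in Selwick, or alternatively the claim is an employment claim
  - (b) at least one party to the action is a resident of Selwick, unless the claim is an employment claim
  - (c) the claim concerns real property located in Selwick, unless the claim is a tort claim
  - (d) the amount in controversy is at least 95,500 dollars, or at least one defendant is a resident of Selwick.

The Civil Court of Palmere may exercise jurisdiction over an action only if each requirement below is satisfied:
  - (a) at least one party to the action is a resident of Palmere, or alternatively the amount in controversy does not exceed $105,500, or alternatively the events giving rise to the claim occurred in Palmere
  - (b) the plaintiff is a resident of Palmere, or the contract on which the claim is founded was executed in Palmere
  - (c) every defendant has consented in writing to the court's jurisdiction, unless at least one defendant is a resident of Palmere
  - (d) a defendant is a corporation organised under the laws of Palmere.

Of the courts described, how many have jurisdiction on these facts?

The Casmarsh High Bench:
  (a) The amount in controversy is 104,250 dollars, which meets the $50,000 floor — that alternative is enough. Met.
  (b) The claim is an employment claim, not a property claim, which satisfies one of the alternatives. Met.
  (c) The plaintiff resides in Palmere, which is not Casmarsh, so one alternative holds. Met.
  (d) The claim is an employment claim; the plaintiff resides in Palmere, not Casmarsh — no alternative holds. Not satisfied.
  (e) No defendant resides in Casmarsh (they reside in Palmere, Selwick). However, the amount in controversy is $104,250, which meets the 96,000 dollars floor, so the 'unless' proviso supplies this condition. Satisfied.
  → Not every requirement is met — no jurisdiction.
The Circuit Court of Selwick:
  (a) The claim is an employment claim, so this disjunct is met. Condition met.
  (b) Yusuf Galloway resides in Selwick. Met.
  (c) The claim does not concern real property. And the claim is an employment claim, not a tort claim, so the proviso does not save it. Not met.
  (d) The amount in controversy is USD 104,250, which meets the 95,500 dollars floor, which satisfies one of the alternatives. Condition met.
  → Not every requirement is met — no jurisdiction.
The Civil Court of Palmere:
  (a) Talia Quill resides in Palmere, so this disjunct is met. Condition met.
  (b) The plaintiff resides in Palmere, so one alternative holds. Condition met.
  (c) No such written consent has been filed. The proviso rescues it, though: Lena Baptiste resides in Palmere. Condition met.
  (d) No defendant is a corporation. Not satisfied.
  → At least one condition fails; no jurisdiction.
No court satisfies all of its conditions.

0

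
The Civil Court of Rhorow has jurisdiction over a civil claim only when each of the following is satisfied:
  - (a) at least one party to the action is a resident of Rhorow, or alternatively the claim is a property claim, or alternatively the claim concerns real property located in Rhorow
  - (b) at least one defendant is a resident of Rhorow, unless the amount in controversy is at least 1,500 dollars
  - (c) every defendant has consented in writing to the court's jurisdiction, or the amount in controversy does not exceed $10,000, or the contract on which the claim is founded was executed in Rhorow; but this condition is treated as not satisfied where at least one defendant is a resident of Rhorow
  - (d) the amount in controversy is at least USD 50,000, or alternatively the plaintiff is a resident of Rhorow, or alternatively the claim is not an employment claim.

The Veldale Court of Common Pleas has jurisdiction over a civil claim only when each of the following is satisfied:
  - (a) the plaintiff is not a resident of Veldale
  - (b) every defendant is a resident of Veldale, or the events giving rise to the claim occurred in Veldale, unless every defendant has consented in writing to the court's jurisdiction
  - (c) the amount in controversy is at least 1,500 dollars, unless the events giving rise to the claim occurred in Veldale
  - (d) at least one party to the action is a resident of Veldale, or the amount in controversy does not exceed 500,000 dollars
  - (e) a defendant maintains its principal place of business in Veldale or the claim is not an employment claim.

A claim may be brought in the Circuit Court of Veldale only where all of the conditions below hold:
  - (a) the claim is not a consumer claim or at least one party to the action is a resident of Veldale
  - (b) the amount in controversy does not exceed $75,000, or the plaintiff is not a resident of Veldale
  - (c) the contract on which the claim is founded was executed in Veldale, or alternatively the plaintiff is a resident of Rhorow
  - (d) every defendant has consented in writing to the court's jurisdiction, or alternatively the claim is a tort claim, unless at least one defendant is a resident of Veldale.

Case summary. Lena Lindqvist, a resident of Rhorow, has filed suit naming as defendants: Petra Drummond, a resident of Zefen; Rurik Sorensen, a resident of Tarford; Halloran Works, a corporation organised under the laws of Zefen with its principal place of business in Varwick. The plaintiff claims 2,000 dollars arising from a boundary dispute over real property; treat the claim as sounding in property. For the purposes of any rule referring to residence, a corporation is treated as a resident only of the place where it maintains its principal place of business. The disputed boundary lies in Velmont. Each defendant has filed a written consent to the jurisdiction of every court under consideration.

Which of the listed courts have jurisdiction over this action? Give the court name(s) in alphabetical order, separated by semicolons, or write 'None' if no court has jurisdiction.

the Circuit Court of Veldale; the Civil Court of Rhorow; the Veldale Court of Common Pleas

The Civil Court of Rhorow:
  (a) Lena Lindqvist resides in Rhorow, so one alternative holds. Met.
  (b) No defendant resides in Rhorow (they reside in Zefen, Tarford, Varwick). However, the amount in controversy is 2,000 dollars, which meets the USD 1,500 floor, so the 'unless' proviso supplies this condition. Condition met.
  (c) Every defendant has filed written consent, so one alternative holds. The carve-out does not apply: no defendant resides in Rhorow (they reside in Zefen, Tarford, Varwick). Satisfied.
  (d) The plaintiff resides in Rhorow, which satisfies one of the alternatives. Condition met.
  → The court has jurisdiction.
The Veldale Court of Common Pleas:
  (a) The plaintiff resides in Rhorow, which is not Veldale. Met.
  (b) The defendants reside as follows — Petra Drummond in Zefen, Rurik Sorensen in Tarford, Halloran Works in Varwick — not all in Veldale; the operative events occurred in Velmont, not Veldale — no alternative holds. However, every defendant has filed written consent, so the 'unless' proviso supplies this condition. Condition met.
  (c) The amount in controversy is USD 2,000, which meets the USD 1,500 floor. Satisfied.
  (d) The amount in controversy is 2,000 dollars, within the $500,000 ceiling — that alternative is enough. Satisfied.
  (e) The claim is a property claim, not an employment claim, so this disjunct is met. Condition met.
  → Jurisdiction lies.
The Circuit Court of Veldale:
  (a) The claim is a property claim, not a consumer claim — that alternative is enough. Condition met.
  (b) The amount in controversy is USD 2,000, within the USD 75,000 ceiling, so one alternative holds. Satisfied.
  (c) The plaintiff resides in Rhorow, so this disjunct is met. Condition met.
  (d) Every defendant has filed written consent, so one alternative holds. Condition met.
  → Jurisdiction lies.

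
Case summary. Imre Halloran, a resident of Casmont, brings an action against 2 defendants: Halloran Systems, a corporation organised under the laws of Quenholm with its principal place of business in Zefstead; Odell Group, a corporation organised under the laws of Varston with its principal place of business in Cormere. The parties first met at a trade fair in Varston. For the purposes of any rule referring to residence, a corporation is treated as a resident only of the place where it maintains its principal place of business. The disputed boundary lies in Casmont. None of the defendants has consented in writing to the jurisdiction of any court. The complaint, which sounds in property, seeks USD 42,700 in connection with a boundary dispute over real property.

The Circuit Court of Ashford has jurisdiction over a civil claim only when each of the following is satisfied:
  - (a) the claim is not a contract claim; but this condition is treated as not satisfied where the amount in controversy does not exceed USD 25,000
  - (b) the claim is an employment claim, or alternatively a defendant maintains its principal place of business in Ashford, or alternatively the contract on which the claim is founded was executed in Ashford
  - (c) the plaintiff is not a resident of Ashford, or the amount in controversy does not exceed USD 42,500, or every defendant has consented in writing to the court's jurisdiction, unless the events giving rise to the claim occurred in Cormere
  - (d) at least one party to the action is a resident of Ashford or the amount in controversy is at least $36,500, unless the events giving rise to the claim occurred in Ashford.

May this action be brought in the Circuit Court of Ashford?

The Circuit Court of Ashford:
  (a) The claim is a property claim, not a contract claim. The carve-out does not apply: the amount in controversy is $42,700, above the 25,000 dollars ceiling. Satisfied.
  (b) The claim is a property claim, not an employment claim; the corporate defendant(s) have their principal place of business in Cormere, Zefstead, not Ashford; no contract (and hence no place of execution) is alleged — every alternative fails. Not met.
  (c) The plaintiff resides in Casmont, which is not Ashford, which satisfies one of the alternatives. Satisfied.
  (d) The amount in controversy is USD 42,700, which meets the $36,500 floor, so one alternative holds. Satisfied.
  → The court lacks jurisdiction.

No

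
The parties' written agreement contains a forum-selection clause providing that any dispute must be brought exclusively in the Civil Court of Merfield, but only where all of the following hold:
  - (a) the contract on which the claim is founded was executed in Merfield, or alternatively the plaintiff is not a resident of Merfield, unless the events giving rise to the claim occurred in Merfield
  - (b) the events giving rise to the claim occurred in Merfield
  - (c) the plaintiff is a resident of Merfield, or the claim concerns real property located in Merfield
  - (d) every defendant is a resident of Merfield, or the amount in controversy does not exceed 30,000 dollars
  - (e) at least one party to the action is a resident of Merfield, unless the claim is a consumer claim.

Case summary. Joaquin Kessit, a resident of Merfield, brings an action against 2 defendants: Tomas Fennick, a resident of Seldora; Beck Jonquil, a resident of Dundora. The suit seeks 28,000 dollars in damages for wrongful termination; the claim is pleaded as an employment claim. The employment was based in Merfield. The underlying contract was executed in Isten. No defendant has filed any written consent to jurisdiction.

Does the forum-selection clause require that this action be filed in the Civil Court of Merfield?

The Civil Court of Merfield:
  (a) The contract was executed in Isten, not Merfield; the plaintiff resides in Merfield — none of the alternatives is met. But the operative events occurred in Merfield, and the 'unless' clause therefore excuses the requirement. Satisfied.
  (b) The operative events occurred in Merfield. Met.
  (c) The plaintiff resides in Merfield, so this disjunct is met. Condition met.
  (d) The amount in controversy is USD 28,000, within the $30,000 ceiling, so this disjunct is met. Satisfied.
  (e) Joaquin Kessit resides in Merfield. Met.
  → The clause applies.

Yes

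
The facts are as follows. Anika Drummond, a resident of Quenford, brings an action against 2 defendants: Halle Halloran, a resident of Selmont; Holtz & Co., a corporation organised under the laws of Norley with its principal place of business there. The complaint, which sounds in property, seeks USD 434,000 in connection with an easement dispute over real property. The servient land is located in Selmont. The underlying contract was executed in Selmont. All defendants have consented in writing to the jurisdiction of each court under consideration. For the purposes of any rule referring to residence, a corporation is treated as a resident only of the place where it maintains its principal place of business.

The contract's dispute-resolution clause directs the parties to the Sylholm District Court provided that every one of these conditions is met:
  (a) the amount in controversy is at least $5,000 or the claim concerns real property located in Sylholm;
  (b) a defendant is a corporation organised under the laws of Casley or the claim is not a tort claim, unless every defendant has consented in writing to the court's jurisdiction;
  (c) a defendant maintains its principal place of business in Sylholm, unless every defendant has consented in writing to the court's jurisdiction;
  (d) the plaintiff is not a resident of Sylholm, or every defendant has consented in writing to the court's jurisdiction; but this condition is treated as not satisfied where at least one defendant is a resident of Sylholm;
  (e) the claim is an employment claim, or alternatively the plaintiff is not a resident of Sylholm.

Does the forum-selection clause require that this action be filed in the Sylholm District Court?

Yes

The Sylholm District Court:
  (a) The amount in controversy is USD 434,000, which meets the 5,000 dollars floor — that alternative is enough. Condition met.
  (b) The claim is a property claim, not a tort claim, which satisfies one of the alternatives. Satisfied.
  (c) The corporate defendant(s) have their principal place of business in Norley, not Sylholm. The proviso rescues it, though: every defendant has filed written consent. Met.
  (d) The plaintiff resides in Quenford, which is not Sylholm, which satisfies one of the alternatives. And the carve-out is inapplicable — no defendant resides in Sylholm (they reside in Selmont, Norley). Condition met.
  (e) The plaintiff resides in Quenford, which is not Sylholm, so this disjunct is met. Satisfied.
  → The clause applies.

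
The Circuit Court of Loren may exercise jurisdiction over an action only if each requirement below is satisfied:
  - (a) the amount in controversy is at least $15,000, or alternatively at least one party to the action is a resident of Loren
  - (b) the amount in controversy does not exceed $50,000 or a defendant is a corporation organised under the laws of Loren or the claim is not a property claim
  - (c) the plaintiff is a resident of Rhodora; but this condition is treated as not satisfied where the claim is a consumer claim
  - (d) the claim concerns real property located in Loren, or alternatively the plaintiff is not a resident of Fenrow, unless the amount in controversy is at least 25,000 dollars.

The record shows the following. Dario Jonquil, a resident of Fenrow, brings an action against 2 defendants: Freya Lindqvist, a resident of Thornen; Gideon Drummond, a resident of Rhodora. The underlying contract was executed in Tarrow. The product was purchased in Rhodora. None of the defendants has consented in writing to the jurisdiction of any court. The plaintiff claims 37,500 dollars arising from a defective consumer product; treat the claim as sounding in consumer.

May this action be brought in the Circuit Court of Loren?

The Circuit Court of Loren:
  (a) The amount in controversy is $37,500, which meets the USD 15,000 floor, which satisfies one of the alternatives. Condition met.
  (b) The amount in controversy is $37,500, within the USD 50,000 ceiling, so one alternative holds. Condition met.
  (c) The plaintiff resides in Fenrow, not Rhodora. Not satisfied.
  (d) The claim does not concern real property; the plaintiff resides in Fenrow — every alternative fails. But the amount in controversy is USD 37,500, which meets the $25,000 floor, and the 'unless' clause therefore excuses the requirement. Met.
  → The court lacks jurisdiction.

No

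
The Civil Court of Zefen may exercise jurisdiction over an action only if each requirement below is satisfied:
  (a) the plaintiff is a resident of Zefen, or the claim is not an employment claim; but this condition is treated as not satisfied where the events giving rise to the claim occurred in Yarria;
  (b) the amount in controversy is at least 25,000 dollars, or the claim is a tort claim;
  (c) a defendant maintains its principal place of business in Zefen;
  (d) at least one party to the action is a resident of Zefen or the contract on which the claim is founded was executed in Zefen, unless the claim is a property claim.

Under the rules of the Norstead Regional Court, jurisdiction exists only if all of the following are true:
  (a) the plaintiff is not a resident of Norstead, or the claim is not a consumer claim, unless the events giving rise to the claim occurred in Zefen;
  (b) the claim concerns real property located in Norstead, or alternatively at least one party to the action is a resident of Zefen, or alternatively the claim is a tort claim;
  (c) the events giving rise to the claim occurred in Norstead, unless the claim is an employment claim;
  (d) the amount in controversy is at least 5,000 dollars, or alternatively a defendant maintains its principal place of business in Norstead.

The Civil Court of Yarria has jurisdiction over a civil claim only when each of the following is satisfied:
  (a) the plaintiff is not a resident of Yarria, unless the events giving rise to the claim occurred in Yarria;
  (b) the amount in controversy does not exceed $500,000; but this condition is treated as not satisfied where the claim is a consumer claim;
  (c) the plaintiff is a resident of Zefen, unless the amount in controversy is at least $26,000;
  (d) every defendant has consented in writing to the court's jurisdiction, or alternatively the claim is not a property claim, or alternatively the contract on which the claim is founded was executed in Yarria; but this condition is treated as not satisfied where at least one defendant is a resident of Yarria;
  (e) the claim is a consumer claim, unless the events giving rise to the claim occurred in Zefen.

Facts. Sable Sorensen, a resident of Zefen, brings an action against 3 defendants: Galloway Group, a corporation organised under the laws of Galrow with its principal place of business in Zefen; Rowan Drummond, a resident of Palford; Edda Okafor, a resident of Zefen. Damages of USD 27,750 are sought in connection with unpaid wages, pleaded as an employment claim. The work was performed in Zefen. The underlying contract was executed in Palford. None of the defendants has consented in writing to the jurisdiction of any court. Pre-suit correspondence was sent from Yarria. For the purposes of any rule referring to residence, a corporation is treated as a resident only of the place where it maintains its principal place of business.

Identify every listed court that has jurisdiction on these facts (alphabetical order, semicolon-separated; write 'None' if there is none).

The Civil Court of Zefen:
  (a) The plaintiff resides in Zefen, so one alternative holds. And the carve-out is inapplicable — the operative events occurred in Zefen, not Yarria. Satisfied.
  (b) The amount in controversy is USD 27,750, which meets the 25,000 dollars floor, which satisfies one of the alternatives. Condition met.
  (c) Galloway Group has its principal place of business in Zefen. Met.
  (d) Sable Sorensen resides in Zefen, so this disjunct is met. Condition met.
  → All conditions met; jurisdiction exists.
The Norstead Regional Court:
  (a) The plaintiff resides in Zefen, which is not Norstead — that alternative is enough. Met.
  (b) Sable Sorensen resides in Zefen, which satisfies one of the alternatives. Satisfied.
  (c) The operative events occurred in Zefen, not Norstead. However, the claim is an employment claim, so the 'unless' proviso supplies this condition. Condition met.
  (d) The amount in controversy is 27,750 dollars, which meets the USD 5,000 floor — that alternative is enough. Satisfied.
  → The court has jurisdiction.
The Civil Court of Yarria:
  (a) The plaintiff resides in Zefen, which is not Yarria. Met.
  (b) The amount in controversy is USD 27,750, within the USD 500,000 ceiling. The exception is not triggered, since the claim is an employment claim, not a consumer claim. Condition met.
  (c) The plaintiff resides in Zefen. Condition met.
  (d) The claim is an employment claim, not a property claim, so one alternative holds. The exception is not triggered, since no defendant resides in Yarria (they reside in Zefen, Palford, Zefen). Met.
  (e) The claim is an employment claim, not a consumer claim. However, the operative events occurred in Zefen, so the 'unless' proviso supplies this condition. Condition met.
  → The court has jurisdiction.

the Civil Court of Yarria; the Civil Court of Zefen; the Norstead Regional Court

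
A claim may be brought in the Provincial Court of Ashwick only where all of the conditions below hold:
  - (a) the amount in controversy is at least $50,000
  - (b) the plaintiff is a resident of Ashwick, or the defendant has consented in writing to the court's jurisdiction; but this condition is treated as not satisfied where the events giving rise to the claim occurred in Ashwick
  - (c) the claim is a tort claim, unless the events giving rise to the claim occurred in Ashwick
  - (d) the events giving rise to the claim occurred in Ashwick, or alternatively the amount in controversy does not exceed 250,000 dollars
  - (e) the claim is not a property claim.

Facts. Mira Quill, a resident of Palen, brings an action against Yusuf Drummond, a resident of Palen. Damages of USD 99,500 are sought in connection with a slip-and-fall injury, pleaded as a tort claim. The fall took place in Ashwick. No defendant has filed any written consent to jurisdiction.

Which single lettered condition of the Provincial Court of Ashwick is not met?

The Provincial Court of Ashwick:
  (a) The amount in controversy is $99,500, which meets the 50,000 dollars floor. Satisfied.
  (b) The plaintiff resides in Palen, not Ashwick; no such written consent has been filed — none of the alternatives is met. Not met.
  (c) The claim is a tort claim. Condition met.
  (d) The operative events occurred in Ashwick, so this disjunct is met. Condition met.
  (e) The claim is a tort claim, not a property claim. Condition met.
Only condition (b) fails.

(b)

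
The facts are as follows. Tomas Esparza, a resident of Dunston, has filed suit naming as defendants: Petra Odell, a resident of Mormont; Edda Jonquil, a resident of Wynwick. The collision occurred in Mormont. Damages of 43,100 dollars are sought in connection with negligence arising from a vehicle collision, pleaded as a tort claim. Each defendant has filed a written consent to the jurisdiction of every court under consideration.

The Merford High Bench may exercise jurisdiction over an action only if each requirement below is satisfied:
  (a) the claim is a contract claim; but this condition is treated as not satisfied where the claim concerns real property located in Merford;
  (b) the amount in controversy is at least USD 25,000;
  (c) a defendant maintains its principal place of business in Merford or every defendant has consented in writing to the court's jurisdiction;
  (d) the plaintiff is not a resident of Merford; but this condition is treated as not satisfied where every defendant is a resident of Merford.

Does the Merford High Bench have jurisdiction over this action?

The Merford High Bench:
  (a) The claim is a tort claim, not a contract claim. Not satisfied.
  (b) The amount in controversy is 43,100 dollars, which meets the USD 25,000 floor. Met.
  (c) Every defendant has filed written consent — that alternative is enough. Satisfied.
  (d) The plaintiff resides in Dunston, which is not Merford. The carve-out does not apply: the defendants reside as follows — Petra Odell in Mormont, Edda Jonquil in Wynwick — not all in Merford. Satisfied.
  → The court lacks jurisdiction.

No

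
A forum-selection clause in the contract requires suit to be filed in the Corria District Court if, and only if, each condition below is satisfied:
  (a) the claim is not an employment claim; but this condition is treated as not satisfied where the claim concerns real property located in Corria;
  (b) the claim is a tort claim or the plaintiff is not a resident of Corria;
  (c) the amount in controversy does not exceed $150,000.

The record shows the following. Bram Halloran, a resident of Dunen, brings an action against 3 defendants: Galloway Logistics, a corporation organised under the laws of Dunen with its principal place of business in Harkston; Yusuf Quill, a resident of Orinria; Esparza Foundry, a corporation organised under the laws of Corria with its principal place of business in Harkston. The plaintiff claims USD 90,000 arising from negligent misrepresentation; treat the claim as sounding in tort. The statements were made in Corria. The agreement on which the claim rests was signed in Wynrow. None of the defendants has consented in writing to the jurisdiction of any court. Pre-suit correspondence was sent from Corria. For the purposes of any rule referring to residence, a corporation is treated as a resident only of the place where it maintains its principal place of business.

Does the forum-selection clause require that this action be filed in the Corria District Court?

The Corria District Court:
  (a) The claim is a tort claim, not an employment claim. The carve-out does not apply: the claim does not concern real property. Satisfied.
  (b) The claim is a tort claim, which satisfies one of the alternatives. Met.
  (c) The amount in controversy is $90,000, within the USD 150,000 ceiling. Condition met.
  → The clause applies.

Yes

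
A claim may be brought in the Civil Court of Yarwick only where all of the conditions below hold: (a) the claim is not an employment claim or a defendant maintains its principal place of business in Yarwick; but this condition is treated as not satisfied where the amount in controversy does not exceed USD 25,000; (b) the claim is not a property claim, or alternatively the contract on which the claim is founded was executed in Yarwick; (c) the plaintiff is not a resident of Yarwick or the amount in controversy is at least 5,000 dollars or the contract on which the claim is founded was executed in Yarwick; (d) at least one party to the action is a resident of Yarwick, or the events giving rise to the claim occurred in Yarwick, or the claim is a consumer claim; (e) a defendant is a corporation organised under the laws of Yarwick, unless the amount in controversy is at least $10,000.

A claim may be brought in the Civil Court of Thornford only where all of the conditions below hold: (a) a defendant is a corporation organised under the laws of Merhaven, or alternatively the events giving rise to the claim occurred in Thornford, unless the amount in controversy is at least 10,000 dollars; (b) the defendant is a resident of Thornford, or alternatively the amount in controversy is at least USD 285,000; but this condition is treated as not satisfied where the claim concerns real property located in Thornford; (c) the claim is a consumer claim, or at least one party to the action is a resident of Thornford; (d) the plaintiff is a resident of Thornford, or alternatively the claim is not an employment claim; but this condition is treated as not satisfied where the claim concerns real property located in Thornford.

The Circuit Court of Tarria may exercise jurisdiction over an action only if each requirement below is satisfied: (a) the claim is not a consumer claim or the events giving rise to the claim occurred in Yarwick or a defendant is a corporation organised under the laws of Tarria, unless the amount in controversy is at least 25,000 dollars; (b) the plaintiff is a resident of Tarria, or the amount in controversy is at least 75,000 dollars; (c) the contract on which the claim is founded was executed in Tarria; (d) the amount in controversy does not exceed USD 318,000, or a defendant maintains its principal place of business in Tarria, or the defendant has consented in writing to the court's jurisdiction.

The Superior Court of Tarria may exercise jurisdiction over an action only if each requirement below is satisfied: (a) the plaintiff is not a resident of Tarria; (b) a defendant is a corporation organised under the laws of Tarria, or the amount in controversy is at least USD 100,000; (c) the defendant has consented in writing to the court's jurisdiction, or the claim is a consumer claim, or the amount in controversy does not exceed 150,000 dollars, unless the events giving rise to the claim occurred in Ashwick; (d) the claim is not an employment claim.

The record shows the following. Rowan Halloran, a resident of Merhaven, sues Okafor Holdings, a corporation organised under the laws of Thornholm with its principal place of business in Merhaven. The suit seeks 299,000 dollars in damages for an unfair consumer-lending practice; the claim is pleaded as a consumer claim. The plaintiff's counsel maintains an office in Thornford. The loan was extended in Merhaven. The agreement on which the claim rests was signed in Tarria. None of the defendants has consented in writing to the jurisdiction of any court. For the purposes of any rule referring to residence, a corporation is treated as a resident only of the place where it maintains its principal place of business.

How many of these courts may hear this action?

The Civil Court of Yarwick:
  (a) The claim is a consumer claim, not an employment claim, so this disjunct is met. The carve-out does not apply: the amount in controversy is USD 299,000, above the USD 25,000 ceiling. Condition met.
  (b) The claim is a consumer claim, not a property claim, so one alternative holds. Met.
  (c) The plaintiff resides in Merhaven, which is not Yarwick, so one alternative holds. Condition met.
  (d) The claim is a consumer claim — that alternative is enough. Met.
  (e) The corporate defendant(s) are organised in Thornholm, not Yarwick. However, the amount in controversy is USD 299,000, which meets the 10,000 dollars floor, so the 'unless' proviso supplies this condition. Satisfied.
  → Every requirement is satisfied — jurisdiction.
The Civil Court of Thornford:
  (a) The corporate defendant(s) are organised in Thornholm, not Merhaven; the operative events occurred in Merhaven, not Thornford — every alternative fails. But the amount in controversy is USD 299,000, which meets the USD 10,000 floor, and the 'unless' clause therefore excuses the requirement. Condition met.
  (b) The amount in controversy is USD 299,000, which meets the USD 285,000 floor, so one alternative holds. And the carve-out is inapplicable — the claim does not concern real property. Condition met.
  (c) The claim is a consumer claim, which satisfies one of the alternatives. Met.
  (d) The claim is a consumer claim, not an employment claim — that alternative is enough. The carve-out does not apply: the claim does not concern real property. Met.
  → All conditions met; jurisdiction exists.
The Circuit Court of Tarria:
  (a) The claim is a consumer claim; the operative events occurred in Merhaven, not Yarwick; the corporate defendant(s) are organised in Thornholm, not Tarria — no alternative holds. However, the amount in controversy is 299,000 dollars, which meets the USD 25,000 floor, so the 'unless' proviso supplies this condition. Met.
  (b) The amount in controversy is 299,000 dollars, which meets the 75,000 dollars floor, so this disjunct is met. Satisfied.
  (c) The contract was executed in Tarria. Condition met.
  (d) The amount in controversy is USD 299,000, within the $318,000 ceiling, so one alternative holds. Condition met.
  → Every requirement is satisfied — jurisdiction.
The Superior Court of Tarria:
  (a) The plaintiff resides in Merhaven, which is not Tarria. Satisfied.
  (b) The amount in controversy is 299,000 dollars, which meets the 100,000 dollars floor, which satisfies one of the alternatives. Met.
  (c) The claim is a consumer claim, so this disjunct is met. Condition met.
  (d) The claim is a consumer claim, not an employment claim. Satisfied.
  → Jurisdiction lies.
Courts with jurisdiction: the Civil Court of Yarwick, the Civil Court of Thornford, the Circuit Court of Tarria, the Superior Court of Tarria — 4 in total.

4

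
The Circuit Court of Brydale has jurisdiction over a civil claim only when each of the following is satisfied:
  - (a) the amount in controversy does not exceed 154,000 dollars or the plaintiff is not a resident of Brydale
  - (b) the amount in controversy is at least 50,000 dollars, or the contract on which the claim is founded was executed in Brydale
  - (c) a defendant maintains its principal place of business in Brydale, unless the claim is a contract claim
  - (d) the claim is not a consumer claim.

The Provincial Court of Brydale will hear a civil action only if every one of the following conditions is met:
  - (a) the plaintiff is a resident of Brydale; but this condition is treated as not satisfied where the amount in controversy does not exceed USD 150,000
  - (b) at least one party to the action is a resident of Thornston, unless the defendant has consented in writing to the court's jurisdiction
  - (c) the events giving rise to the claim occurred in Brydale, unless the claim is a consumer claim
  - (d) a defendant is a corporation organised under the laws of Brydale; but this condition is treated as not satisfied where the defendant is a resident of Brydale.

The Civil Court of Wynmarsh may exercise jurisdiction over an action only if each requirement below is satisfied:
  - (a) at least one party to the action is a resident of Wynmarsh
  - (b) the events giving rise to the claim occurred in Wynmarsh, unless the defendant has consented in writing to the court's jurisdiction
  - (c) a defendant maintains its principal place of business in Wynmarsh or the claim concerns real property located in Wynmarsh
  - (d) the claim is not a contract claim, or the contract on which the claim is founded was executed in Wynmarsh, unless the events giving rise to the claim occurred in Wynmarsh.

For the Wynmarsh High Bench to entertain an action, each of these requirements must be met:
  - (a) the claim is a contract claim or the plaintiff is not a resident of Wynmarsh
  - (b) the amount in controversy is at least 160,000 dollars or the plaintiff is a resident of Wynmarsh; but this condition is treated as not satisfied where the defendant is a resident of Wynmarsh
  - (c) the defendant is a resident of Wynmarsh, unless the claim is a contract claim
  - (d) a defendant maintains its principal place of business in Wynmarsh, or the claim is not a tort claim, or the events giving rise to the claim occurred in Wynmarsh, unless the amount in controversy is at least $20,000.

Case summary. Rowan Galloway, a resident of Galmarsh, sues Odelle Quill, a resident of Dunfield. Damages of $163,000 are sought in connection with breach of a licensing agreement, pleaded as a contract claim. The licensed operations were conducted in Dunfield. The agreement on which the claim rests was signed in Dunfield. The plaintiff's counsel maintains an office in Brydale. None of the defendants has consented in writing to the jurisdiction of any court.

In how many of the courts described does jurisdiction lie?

2

The Circuit Court of Brydale:
  (a) The plaintiff resides in Galmarsh, which is not Brydale, which satisfies one of the alternatives. Satisfied.
  (b) The amount in controversy is USD 163,000, which meets the $50,000 floor, so one alternative holds. Met.
  (c) No defendant is a corporation. The proviso rescues it, though: the claim is a contract claim. Met.
  (d) The claim is a contract claim, not a consumer claim. Met.
  → All conditions met; jurisdiction exists.
The Provincial Court of Brydale:
  (a) The plaintiff resides in Galmarsh, not Brydale. Fails.
  (b) No party resides in Thornston. And no such written consent has been filed, so the proviso does not save it. Not satisfied.
  (c) The operative events occurred in Dunfield, not Brydale. And the claim is a contract claim, not a consumer claim, so the proviso does not save it. Fails.
  (d) No defendant is a corporation. Condition not met.
  → No jurisdiction.
The Civil Court of Wynmarsh:
  (a) No party resides in Wynmarsh. Condition not met.
  (b) The operative events occurred in Dunfield, not Wynmarsh. And no such written consent has been filed, so the proviso does not save it. Condition not met.
  (c) No defendant is a corporation; the claim does not concern real property — no alternative holds. Not satisfied.
  (d) The claim is a contract claim; the contract was executed in Dunfield, not Wynmarsh — every alternative fails. And the operative events occurred in Dunfield, not Wynmarsh, so the proviso does not save it. Not met.
  → The court lacks jurisdiction.
The Wynmarsh High Bench:
  (a) The claim is a contract claim — that alternative is enough. Satisfied.
  (b) The amount in controversy is USD 163,000, which meets the 160,000 dollars floor, so one alternative holds. The carve-out does not apply: the defendant resides in Dunfield, not Wynmarsh. Satisfied.
  (c) The defendant resides in Dunfield, not Wynmarsh. But the claim is a contract claim, and the 'unless' clause therefore excuses the requirement. Satisfied.
  (d) The claim is a contract claim, not a tort claim, which satisfies one of the alternatives. Condition met.
  → The court has jurisdiction.
Courts with jurisdiction: the Circuit Court of Brydale, the Wynmarsh High Bench — 2 in total.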